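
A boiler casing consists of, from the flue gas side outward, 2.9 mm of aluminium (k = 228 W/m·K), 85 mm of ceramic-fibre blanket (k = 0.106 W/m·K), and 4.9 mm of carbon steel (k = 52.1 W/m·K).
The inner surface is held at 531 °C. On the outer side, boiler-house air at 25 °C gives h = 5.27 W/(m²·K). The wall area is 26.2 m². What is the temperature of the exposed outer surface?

T ≈ 122 °C

Using the resistance-network approach (series):
R_aluminium = L/(kA) = 0.0029/(228×26.2) = 4.855×10^-7 K/W
R_ceramic-fibre blanket = L/(kA) = 0.085/(0.106×26.2) = 0.03061 K/W
R_carbon steel = L/(kA) = 0.0049/(52.1×26.2) = 3.59×10^-6 K/W
R_outer film = 1/(h_o·A) = 1/(5.27×26.2) = 0.007242 K/W
R_total = 0.03785 K/W;  Q = ΔT/R_total = 506/0.03785 = 13370 W
T_interface = T_inner − Q·ΣR(inner→interface) = 531 − 13400×0.03061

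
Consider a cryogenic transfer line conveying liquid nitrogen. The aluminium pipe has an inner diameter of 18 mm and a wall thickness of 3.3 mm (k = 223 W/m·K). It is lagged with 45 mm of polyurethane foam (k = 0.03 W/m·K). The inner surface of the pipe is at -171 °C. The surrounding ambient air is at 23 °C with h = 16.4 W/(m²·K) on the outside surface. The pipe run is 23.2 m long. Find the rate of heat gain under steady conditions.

For a radial system each layer contributes R = ln(r_out/r_in)/(2πkL); films add R = 1/(hA).
R_aluminium pipe wall = ln(12.3/9)/(2π×223×23.2) = 9.61×10^-6 K/W
R_polyurethane foam = ln(57.3/12.3)/(2π×0.03×23.2) = 0.3519 K/W
R_outer film = 1/(h_o·2πr_oL) = 1/(16.4×2π×0.0573×23.2) = 0.0073 K/W
R_total = 0.3592 K/W
Q = ΔT/R_total = 194/0.3592

Q ≈ 540 W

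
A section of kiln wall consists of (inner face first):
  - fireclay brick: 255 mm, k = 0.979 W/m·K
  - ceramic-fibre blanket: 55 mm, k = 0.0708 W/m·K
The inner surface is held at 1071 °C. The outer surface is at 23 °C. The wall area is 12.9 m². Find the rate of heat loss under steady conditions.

Q ≈ 13000 W

Using the resistance-network approach (series):
R_fireclay brick = L/(kA) = 0.255/(0.979×12.9) = 0.02019 K/W
R_ceramic-fibre blanket = L/(kA) = 0.055/(0.0708×12.9) = 0.06022 K/W
R_total = 0.08041 K/W
Q = ΔT / R_total = 1048 / 0.08041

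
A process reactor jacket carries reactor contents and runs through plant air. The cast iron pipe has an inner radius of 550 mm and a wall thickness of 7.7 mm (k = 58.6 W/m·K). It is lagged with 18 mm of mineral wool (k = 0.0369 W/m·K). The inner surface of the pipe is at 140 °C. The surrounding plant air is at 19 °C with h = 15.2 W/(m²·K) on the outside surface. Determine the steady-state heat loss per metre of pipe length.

Treating each annulus and film as a series resistance:
R_cast iron pipe wall = ln(557.7/550)/(2π×58.6×1) = 3.776×10^-5 K/W
R_mineral wool = ln(575.7/557.7)/(2π×0.0369×1) = 0.137 K/W
R_outer film = 1/(h_o·2πr_oL) = 1/(15.2×2π×0.5757×1) = 0.01819 K/W
R_total = 0.1552 K/W
Q = ΔT/R_total = 121/0.1552

q′ ≈ 779 W/m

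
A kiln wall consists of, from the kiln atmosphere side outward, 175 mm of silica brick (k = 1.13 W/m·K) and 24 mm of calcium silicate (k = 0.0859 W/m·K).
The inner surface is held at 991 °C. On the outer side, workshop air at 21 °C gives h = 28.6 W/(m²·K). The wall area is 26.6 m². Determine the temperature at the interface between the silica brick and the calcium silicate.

Treating each layer as a thermal resistance in series:
R_silica brick = L/(kA) = 0.175/(1.13×26.6) = 0.005822 K/W
R_calcium silicate = L/(kA) = 0.024/(0.0859×26.6) = 0.0105 K/W
R_outer film = 1/(h_o·A) = 1/(28.6×26.6) = 0.001314 K/W
R_total = 0.01764 K/W;  Q = ΔT/R_total = 970/0.01764 = 54990 W
T_interface = T_inner − Q·ΣR(inner→interface) = 991 − 55000×0.005822

T ≈ 671 °C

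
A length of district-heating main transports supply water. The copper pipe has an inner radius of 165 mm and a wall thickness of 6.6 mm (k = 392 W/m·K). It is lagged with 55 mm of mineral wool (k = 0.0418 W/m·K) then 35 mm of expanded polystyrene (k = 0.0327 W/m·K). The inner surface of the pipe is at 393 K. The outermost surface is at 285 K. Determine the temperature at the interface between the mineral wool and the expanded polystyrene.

Treating each annulus and film as a series resistance:
R_copper pipe wall = ln(171.6/165)/(2π×392×1) = 1.592×10^-5 K/W
R_mineral wool = ln(226.6/171.6)/(2π×0.0418×1) = 1.059 K/W
R_expanded polystyrene = ln(261.6/226.6)/(2π×0.0327×1) = 0.6991 K/W
R_total = 1.758 K/W
Q = ΔT/R_total = 108/1.758
Q = 61.4 W/m
T_interface = T_inner − Q·ΣR(inner→interface) = 393 − 61.4×1.059

T ≈ 328 K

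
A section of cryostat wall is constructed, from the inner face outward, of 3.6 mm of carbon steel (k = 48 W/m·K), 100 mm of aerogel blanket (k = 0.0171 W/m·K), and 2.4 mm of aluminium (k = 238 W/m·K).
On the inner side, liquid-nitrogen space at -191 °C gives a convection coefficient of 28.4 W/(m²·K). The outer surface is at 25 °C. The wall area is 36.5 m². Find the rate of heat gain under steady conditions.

Thermal resistances in series:
R_inner film = 1/(h_i·A) = 1/(28.4×36.5) = 9.647×10^-4 K/W
R_carbon steel = L/(kA) = 0.0036/(48×36.5) = 2.055×10^-6 K/W
R_aerogel blanket = L/(kA) = 0.1/(0.0171×36.5) = 0.1602 K/W
R_aluminium = L/(kA) = 0.0024/(238×36.5) = 2.763×10^-7 K/W
R_total = 0.1612 K/W
Q = ΔT / R_total = 216 / 0.1612

Q ≈ 1340 W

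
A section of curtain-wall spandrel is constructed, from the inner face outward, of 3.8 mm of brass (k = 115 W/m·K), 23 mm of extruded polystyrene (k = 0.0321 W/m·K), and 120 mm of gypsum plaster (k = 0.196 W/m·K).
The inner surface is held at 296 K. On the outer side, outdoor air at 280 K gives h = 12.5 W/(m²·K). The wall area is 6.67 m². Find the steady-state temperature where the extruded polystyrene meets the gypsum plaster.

Model the wall as resistances in series:
R_brass = L/(kA) = 0.0038/(115×6.67) = 4.954×10^-6 K/W
R_extruded polystyrene = L/(kA) = 0.023/(0.0321×6.67) = 0.1074 K/W
R_gypsum plaster = L/(kA) = 0.12/(0.196×6.67) = 0.09179 K/W
R_outer film = 1/(h_o·A) = 1/(12.5×6.67) = 0.01199 K/W
R_total = 0.2112 K/W;  Q = ΔT/R_total = 16/0.2112 = 75.75 W
T_interface = T_inner − Q·ΣR(inner→interface) = 296 − 75.8×0.1074

T ≈ 288 K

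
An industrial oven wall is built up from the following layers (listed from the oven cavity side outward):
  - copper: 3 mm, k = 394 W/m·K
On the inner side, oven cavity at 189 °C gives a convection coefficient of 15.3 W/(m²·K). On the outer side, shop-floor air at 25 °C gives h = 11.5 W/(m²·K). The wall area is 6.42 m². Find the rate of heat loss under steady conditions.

Thermal resistances in series:
R_inner film = 1/(h_i·A) = 1/(15.3×6.42) = 0.01018 K/W
R_copper = L/(kA) = 0.003/(394×6.42) = 1.186×10^-6 K/W
R_outer film = 1/(h_o·A) = 1/(11.5×6.42) = 0.01354 K/W
R_total = 0.02373 K/W
Q = ΔT / R_total = 164 / 0.02373

Q ≈ 6910 W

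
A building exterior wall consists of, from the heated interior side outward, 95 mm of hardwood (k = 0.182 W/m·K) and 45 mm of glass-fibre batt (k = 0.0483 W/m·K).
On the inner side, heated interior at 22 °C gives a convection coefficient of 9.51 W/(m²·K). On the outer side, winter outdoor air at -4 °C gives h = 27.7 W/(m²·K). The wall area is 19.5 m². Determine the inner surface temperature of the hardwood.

T ≈ 20.3 °C

Thermal resistances in series:
R_inner film = 1/(h_i·A) = 1/(9.51×19.5) = 0.005392 K/W
R_hardwood = L/(kA) = 0.095/(0.182×19.5) = 0.02677 K/W
R_glass-fibre batt = L/(kA) = 0.045/(0.0483×19.5) = 0.04778 K/W
R_outer film = 1/(h_o·A) = 1/(27.7×19.5) = 0.001851 K/W
R_total = 0.08179 K/W;  Q = ΔT/R_total = 26/0.08179 = 317.9 W
T_interface = T_inner − Q·ΣR(inner→interface) = 22 − 318×0.005392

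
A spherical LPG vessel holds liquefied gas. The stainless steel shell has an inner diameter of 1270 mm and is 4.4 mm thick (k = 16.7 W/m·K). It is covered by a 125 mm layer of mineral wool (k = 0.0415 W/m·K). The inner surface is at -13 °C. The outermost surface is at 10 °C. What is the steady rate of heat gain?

Q ≈ 46.9 W

For a spherical shell R = (1/r₁ − 1/r₂)/(4πk); film R = 1/(h·4πr²). In series:
R_stainless steel shell = (1/0.635 − 1/0.6394)/(4π×16.7) = 5.164×10^-5 K/W
R_mineral wool = (1/0.6394 − 1/0.7644)/(4π×0.0415) = 0.4904 K/W
R_total = 0.4905 K/W
Q = ΔT/R_total = 23/0.4905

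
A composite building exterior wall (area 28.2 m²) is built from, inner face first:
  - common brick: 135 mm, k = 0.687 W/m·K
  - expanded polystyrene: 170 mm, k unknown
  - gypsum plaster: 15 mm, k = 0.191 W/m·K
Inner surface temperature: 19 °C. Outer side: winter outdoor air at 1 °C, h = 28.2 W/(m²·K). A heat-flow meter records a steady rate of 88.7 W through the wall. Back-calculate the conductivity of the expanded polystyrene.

Series thermal resistances:
R_common brick = L/(kA) = 0.135/(0.687×28.2) = 0.006968 K/W
R_gypsum plaster = L/(kA) = 0.015/(0.191×28.2) = 0.002785 K/W
R_outer film = 1/(h_o·A) = 1/(28.2×28.2) = 0.001257 K/W
Sum of known resistances R_other = 0.01101 K/W
Total R = ΔT/Q = 18/88.7 = 0.2029 K/W
R_expanded polystyrene = R_total − R_other = 0.1919 K/W
k = L/(R·A) = 0.17/(0.1919×28.2)

k ≈ 0.0314 W/(m·K)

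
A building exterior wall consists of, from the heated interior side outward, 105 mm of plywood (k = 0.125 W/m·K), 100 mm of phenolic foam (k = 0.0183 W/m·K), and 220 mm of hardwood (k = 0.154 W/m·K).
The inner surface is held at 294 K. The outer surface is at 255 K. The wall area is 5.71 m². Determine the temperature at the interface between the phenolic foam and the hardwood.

Treating each layer as a thermal resistance in series:
R_plywood = L/(kA) = 0.105/(0.125×5.71) = 0.1471 K/W
R_phenolic foam = L/(kA) = 0.1/(0.0183×5.71) = 0.957 K/W
R_hardwood = L/(kA) = 0.22/(0.154×5.71) = 0.2502 K/W
R_total = 1.354 K/W;  Q = ΔT/R_total = 39/1.354 = 28.8 W
T_interface = T_inner − Q·ΣR(inner→interface) = 294 − 28.8×1.104

T ≈ 262 K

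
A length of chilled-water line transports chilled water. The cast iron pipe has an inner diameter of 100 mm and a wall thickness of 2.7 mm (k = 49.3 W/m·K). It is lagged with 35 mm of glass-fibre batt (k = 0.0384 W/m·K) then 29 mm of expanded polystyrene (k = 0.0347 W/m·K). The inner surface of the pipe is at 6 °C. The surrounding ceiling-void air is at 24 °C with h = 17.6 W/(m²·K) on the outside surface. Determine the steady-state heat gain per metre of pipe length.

q′ ≈ 5.14 W/m

Treating each annulus and film as a series resistance:
R_cast iron pipe wall = ln(52.7/50)/(2π×49.3×1) = 1.698×10^-4 K/W
R_glass-fibre batt = ln(87.7/52.7)/(2π×0.0384×1) = 2.111 K/W
R_expanded polystyrene = ln(116.7/87.7)/(2π×0.0347×1) = 1.31 K/W
R_outer film = 1/(h_o·2πr_oL) = 1/(17.6×2π×0.1167×1) = 0.07749 K/W
R_total = 3.499 K/W
Q = ΔT/R_total = 18/3.499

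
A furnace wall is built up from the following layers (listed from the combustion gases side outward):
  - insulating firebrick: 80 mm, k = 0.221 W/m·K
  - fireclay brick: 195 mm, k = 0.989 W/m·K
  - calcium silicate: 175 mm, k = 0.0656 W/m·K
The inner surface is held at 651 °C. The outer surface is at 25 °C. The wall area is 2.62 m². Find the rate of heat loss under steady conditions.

Series thermal resistances:
R_insulating firebrick = L/(kA) = 0.08/(0.221×2.62) = 0.1382 K/W
R_fireclay brick = L/(kA) = 0.195/(0.989×2.62) = 0.07526 K/W
R_calcium silicate = L/(kA) = 0.175/(0.0656×2.62) = 1.018 K/W
R_total = 1.232 K/W
Q = ΔT / R_total = 626 / 1.232

Q ≈ 508 W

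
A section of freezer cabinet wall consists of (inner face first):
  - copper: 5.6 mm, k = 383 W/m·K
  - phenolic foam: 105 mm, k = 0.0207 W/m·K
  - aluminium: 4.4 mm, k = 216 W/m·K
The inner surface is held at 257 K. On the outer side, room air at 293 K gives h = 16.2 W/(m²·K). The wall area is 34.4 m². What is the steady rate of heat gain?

Using the resistance-network approach (series):
R_copper = L/(kA) = 0.0056/(383×34.4) = 4.25×10^-7 K/W
R_phenolic foam = L/(kA) = 0.105/(0.0207×34.4) = 0.1475 K/W
R_aluminium = L/(kA) = 0.0044/(216×34.4) = 5.922×10^-7 K/W
R_outer film = 1/(h_o·A) = 1/(16.2×34.4) = 0.001794 K/W
R_total = 0.1493 K/W
Q = ΔT / R_total = 36 / 0.1493

Q ≈ 241 W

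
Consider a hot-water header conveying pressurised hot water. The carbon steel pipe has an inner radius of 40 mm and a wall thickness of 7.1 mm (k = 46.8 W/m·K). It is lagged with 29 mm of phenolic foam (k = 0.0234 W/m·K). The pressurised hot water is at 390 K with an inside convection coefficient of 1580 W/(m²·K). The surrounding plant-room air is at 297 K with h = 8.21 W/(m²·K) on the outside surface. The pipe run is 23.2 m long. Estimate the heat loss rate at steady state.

Radial resistances (cylindrical: R_cond = ln(r_o/r_i)/(2πkL), R_conv = 1/(h·2πrL)):
R_inner film = 1/(h_i·2πr₁L) = 1/(1580×2π×0.04×23.2) = 1.085×10^-4 K/W
R_carbon steel pipe wall = ln(47.1/40)/(2π×46.8×23.2) = 2.395×10^-5 K/W
R_phenolic foam = ln(76.1/47.1)/(2π×0.0234×23.2) = 0.1407 K/W
R_outer film = 1/(h_o·2πr_oL) = 1/(8.21×2π×0.0761×23.2) = 0.01098 K/W
R_total = 0.1518 K/W
Q = ΔT/R_total = 93/0.1518

Q ≈ 613 W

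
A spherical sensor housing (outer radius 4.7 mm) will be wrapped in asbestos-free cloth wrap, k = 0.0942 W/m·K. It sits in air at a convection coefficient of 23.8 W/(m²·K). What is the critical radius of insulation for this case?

r_cr ≈ 7.92 mm

For a sphere r_cr = 2k/h = 2×0.0942/23.8
r_cr = 7.92 mm; since the bare radius (4.7 mm) is below r_cr, adding a thin layer of insulation will *increase* heat loss.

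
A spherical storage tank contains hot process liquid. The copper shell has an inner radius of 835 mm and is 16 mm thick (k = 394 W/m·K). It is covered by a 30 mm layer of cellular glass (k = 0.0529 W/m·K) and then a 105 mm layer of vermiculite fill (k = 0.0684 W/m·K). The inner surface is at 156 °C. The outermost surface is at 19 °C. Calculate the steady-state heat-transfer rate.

Q ≈ 682 W

Each spherical layer contributes R = (1/r_i − 1/r_o)/(4πk):
R_copper shell = (1/0.835 − 1/0.851)/(4π×394) = 4.548×10^-6 K/W
R_cellular glass = (1/0.851 − 1/0.881)/(4π×0.0529) = 0.06019 K/W
R_vermiculite fill = (1/0.881 − 1/0.986)/(4π×0.0684) = 0.1406 K/W
R_total = 0.2008 K/W
Q = ΔT/R_total = 137/0.2008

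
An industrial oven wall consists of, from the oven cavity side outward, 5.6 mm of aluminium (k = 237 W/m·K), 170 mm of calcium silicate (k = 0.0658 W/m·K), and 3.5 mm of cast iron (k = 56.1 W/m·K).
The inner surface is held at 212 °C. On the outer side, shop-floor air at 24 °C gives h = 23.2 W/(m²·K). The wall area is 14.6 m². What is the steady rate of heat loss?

Series thermal resistances:
R_aluminium = L/(kA) = 0.0056/(237×14.6) = 1.618×10^-6 K/W
R_calcium silicate = L/(kA) = 0.17/(0.0658×14.6) = 0.177 K/W
R_cast iron = L/(kA) = 0.0035/(56.1×14.6) = 4.273×10^-6 K/W
R_outer film = 1/(h_o·A) = 1/(23.2×14.6) = 0.002952 K/W
R_total = 0.1799 K/W
Q = ΔT / R_total = 188 / 0.1799

Q ≈ 1040 W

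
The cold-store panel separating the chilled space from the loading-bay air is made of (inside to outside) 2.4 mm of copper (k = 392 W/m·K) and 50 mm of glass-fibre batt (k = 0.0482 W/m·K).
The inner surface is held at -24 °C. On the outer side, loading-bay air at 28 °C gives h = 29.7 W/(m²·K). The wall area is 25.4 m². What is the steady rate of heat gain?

Series thermal resistances:
R_copper = L/(kA) = 0.0024/(392×25.4) = 2.41×10^-7 K/W
R_glass-fibre batt = L/(kA) = 0.05/(0.0482×25.4) = 0.04084 K/W
R_outer film = 1/(h_o·A) = 1/(29.7×25.4) = 0.001326 K/W
R_total = 0.04217 K/W
Q = ΔT / R_total = 52 / 0.04217

Q ≈ 1230 W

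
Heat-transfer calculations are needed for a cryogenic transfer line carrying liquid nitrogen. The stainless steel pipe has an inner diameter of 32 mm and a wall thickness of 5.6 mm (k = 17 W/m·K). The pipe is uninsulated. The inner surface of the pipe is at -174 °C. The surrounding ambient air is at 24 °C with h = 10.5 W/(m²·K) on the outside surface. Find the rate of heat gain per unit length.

Per-layer cylindrical resistances, series-summed:
R_stainless steel pipe wall = ln(21.6/16)/(2π×17×1) = 0.00281 K/W
R_outer film = 1/(h_o·2πr_oL) = 1/(10.5×2π×0.0216×1) = 0.7017 K/W
R_total = 0.7046 K/W
Q = ΔT/R_total = 198/0.7046

q′ ≈ 281 W/m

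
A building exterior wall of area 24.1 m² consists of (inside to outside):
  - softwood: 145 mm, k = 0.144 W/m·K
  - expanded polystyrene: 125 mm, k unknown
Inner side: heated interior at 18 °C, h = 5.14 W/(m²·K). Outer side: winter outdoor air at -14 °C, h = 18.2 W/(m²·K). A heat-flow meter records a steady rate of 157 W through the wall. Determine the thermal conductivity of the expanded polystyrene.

Thermal resistances in series:
R_inner film = 1/(h_i·A) = 1/(5.14×24.1) = 0.008073 K/W
R_softwood = L/(kA) = 0.145/(0.144×24.1) = 0.04178 K/W
R_outer film = 1/(h_o·A) = 1/(18.2×24.1) = 0.00228 K/W
Sum of known resistances R_other = 0.05213 K/W
Total R = ΔT/Q = 32/157 = 0.2038 K/W
R_expanded polystyrene = R_total − R_other = 0.1517 K/W
k = L/(R·A) = 0.125/(0.1517×24.1)

k ≈ 0.0342 W/(m·K)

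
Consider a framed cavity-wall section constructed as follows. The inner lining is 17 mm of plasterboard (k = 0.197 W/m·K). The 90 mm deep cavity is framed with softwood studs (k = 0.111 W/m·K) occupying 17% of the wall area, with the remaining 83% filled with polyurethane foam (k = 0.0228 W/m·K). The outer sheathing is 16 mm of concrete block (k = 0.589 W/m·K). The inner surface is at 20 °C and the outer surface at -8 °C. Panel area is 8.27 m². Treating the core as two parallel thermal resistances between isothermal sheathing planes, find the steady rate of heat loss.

Sheathing layers in series; stud and cavity paths in parallel between them.
R_inner = 0.017/(0.197×8.27) = 0.01043 K/W
R_stud  = 0.09/(0.111×0.17×8.27) = 0.5767 K/W
R_cav   = 0.09/(0.0228×0.83×8.27) = 0.5751 K/W
1/R_core = 1/R_stud + 1/R_cav → R_core = 0.2879 K/W
R_outer = 0.016/(0.589×8.27) = 0.003285 K/W
R_total = 0.3017 K/W
Q = ΔT/R_total = 28/0.3017

Q ≈ 92.8 W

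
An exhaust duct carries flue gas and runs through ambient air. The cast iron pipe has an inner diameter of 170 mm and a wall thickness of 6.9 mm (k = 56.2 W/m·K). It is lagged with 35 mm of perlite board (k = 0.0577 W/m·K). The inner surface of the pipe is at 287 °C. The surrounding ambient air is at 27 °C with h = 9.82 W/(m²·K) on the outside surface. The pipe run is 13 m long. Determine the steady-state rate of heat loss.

Radial resistances (cylindrical: R_cond = ln(r_o/r_i)/(2πkL), R_conv = 1/(h·2πrL)):
R_cast iron pipe wall = ln(91.9/85)/(2π×56.2×13) = 1.7×10^-5 K/W
R_perlite board = ln(126.9/91.9)/(2π×0.0577×13) = 0.06847 K/W
R_outer film = 1/(h_o·2πr_oL) = 1/(9.82×2π×0.1269×13) = 0.009824 K/W
R_total = 0.07831 K/W
Q = ΔT/R_total = 260/0.07831

Q ≈ 3320 W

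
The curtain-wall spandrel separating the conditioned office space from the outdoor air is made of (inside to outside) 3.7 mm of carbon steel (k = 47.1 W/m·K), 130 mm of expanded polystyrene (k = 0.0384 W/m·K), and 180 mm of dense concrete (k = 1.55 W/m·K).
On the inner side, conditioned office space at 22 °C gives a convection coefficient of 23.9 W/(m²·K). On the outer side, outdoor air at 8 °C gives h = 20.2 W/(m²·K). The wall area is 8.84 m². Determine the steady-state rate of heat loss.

Q ≈ 34.4 W

Model the wall as resistances in series:
R_inner film = 1/(h_i·A) = 1/(23.9×8.84) = 0.004733 K/W
R_carbon steel = L/(kA) = 0.0037/(47.1×8.84) = 8.886×10^-6 K/W
R_expanded polystyrene = L/(kA) = 0.13/(0.0384×8.84) = 0.383 K/W
R_dense concrete = L/(kA) = 0.18/(1.55×8.84) = 0.01314 K/W
R_outer film = 1/(h_o·A) = 1/(20.2×8.84) = 0.0056 K/W
R_total = 0.4064 K/W
Q = ΔT / R_total = 14 / 0.4064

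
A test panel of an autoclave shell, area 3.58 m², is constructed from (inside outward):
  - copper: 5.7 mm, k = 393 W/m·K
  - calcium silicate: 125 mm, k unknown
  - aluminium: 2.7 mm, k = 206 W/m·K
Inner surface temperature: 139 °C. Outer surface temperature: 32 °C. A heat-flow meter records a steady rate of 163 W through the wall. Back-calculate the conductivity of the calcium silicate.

k ≈ 0.0532 W/(m·K)

Treating each layer as a thermal resistance in series:
R_copper = L/(kA) = 0.0057/(393×3.58) = 4.051×10^-6 K/W
R_aluminium = L/(kA) = 0.0027/(206×3.58) = 3.661×10^-6 K/W
Sum of known resistances R_other = 7.712×10^-6 K/W
Total R = ΔT/Q = 107/163 = 0.6564 K/W
R_calcium silicate = R_total − R_other = 0.6564 K/W
k = L/(R·A) = 0.125/(0.6564×3.58)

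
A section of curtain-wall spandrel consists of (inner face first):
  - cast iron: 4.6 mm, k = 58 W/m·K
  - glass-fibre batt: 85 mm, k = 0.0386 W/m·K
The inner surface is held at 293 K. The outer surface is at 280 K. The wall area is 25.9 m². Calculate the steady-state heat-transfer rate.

Series thermal resistances:
R_cast iron = L/(kA) = 0.0046/(58×25.9) = 3.062×10^-6 K/W
R_glass-fibre batt = L/(kA) = 0.085/(0.0386×25.9) = 0.08502 K/W
R_total = 0.08503 K/W
Q = ΔT / R_total = 13 / 0.08503

Q ≈ 153 W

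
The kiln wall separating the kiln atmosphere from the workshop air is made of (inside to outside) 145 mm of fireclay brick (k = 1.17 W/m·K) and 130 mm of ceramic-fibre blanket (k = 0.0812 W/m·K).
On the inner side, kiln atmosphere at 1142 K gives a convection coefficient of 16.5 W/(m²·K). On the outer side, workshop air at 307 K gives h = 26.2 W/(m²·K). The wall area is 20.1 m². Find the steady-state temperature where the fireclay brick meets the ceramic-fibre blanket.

Series thermal resistances:
R_inner film = 1/(h_i·A) = 1/(16.5×20.1) = 0.003015 K/W
R_fireclay brick = L/(kA) = 0.145/(1.17×20.1) = 0.006166 K/W
R_ceramic-fibre blanket = L/(kA) = 0.13/(0.0812×20.1) = 0.07965 K/W
R_outer film = 1/(h_o·A) = 1/(26.2×20.1) = 0.001899 K/W
R_total = 0.09073 K/W;  Q = ΔT/R_total = 835/0.09073 = 9203 W
T_interface = T_inner − Q·ΣR(inner→interface) = 1142 − 9200×0.009181

T ≈ 1060 K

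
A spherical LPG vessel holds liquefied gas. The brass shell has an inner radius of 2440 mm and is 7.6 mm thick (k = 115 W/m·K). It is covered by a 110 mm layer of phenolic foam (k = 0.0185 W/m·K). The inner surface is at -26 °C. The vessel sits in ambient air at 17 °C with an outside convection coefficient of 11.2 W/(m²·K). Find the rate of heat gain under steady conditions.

Q ≈ 561 W

Radial (spherical) resistances in series:
R_brass shell = (1/2.44 − 1/2.4476)/(4π×115) = 8.806×10^-7 K/W
R_phenolic foam = (1/2.4476 − 1/2.5576)/(4π×0.0185) = 0.07559 K/W
R_outer film = 1/(h·4πr_o²) = 1/(11.2×4π×2.5576²) = 0.001086 K/W
R_total = 0.07667 K/W
Q = ΔT/R_total = 43/0.07667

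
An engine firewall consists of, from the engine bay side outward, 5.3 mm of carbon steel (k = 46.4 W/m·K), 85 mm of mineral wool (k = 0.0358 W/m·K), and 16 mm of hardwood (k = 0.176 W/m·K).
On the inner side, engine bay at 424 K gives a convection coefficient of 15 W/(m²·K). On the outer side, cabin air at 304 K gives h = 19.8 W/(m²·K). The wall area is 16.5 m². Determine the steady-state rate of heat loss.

Model the wall as resistances in series:
R_inner film = 1/(h_i·A) = 1/(15×16.5) = 0.00404 K/W
R_carbon steel = L/(kA) = 0.0053/(46.4×16.5) = 6.923×10^-6 K/W
R_mineral wool = L/(kA) = 0.085/(0.0358×16.5) = 0.1439 K/W
R_hardwood = L/(kA) = 0.016/(0.176×16.5) = 0.00551 K/W
R_outer film = 1/(h_o·A) = 1/(19.8×16.5) = 0.003061 K/W
R_total = 0.1565 K/W
Q = ΔT / R_total = 120 / 0.1565

Q ≈ 767 W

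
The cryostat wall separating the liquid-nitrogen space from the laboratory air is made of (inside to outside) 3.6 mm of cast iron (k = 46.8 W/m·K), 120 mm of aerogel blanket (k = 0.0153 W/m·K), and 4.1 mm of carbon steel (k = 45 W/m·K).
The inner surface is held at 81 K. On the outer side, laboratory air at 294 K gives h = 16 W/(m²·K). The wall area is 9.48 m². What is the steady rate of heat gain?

Using the resistance-network approach (series):
R_cast iron = L/(kA) = 0.0036/(46.8×9.48) = 8.114×10^-6 K/W
R_aerogel blanket = L/(kA) = 0.12/(0.0153×9.48) = 0.8273 K/W
R_carbon steel = L/(kA) = 0.0041/(45×9.48) = 9.611×10^-6 K/W
R_outer film = 1/(h_o·A) = 1/(16×9.48) = 0.006593 K/W
R_total = 0.8339 K/W
Q = ΔT / R_total = 213 / 0.8339

Q ≈ 255 W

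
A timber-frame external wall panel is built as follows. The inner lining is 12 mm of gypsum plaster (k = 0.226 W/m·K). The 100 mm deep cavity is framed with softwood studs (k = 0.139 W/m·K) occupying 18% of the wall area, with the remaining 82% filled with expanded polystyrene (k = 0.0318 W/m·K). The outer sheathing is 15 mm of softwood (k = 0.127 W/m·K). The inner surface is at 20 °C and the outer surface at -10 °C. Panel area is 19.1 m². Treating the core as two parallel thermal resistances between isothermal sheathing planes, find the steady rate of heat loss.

Sheathing layers in series; stud and cavity paths in parallel between them.
R_inner = 0.012/(0.226×19.1) = 0.00278 K/W
R_stud  = 0.1/(0.139×0.18×19.1) = 0.2093 K/W
R_cav   = 0.1/(0.0318×0.82×19.1) = 0.2008 K/W
1/R_core = 1/R_stud + 1/R_cav → R_core = 0.1025 K/W
R_outer = 0.015/(0.127×19.1) = 0.006184 K/W
R_total = 0.1114 K/W
Q = ΔT/R_total = 30/0.1114

Q ≈ 269 W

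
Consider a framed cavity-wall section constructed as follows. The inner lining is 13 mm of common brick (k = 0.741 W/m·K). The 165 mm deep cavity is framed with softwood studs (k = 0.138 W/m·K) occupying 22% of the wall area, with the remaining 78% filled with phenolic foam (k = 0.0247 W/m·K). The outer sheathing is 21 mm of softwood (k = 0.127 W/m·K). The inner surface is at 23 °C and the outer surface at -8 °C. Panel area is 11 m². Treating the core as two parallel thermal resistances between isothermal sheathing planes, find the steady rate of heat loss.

Q ≈ 97.2 W

Sheathing layers in series; stud and cavity paths in parallel between them.
R_inner = 0.013/(0.741×11) = 0.001595 K/W
R_stud  = 0.165/(0.138×0.22×11) = 0.4941 K/W
R_cav   = 0.165/(0.0247×0.78×11) = 0.7786 K/W
1/R_core = 1/R_stud + 1/R_cav → R_core = 0.3023 K/W
R_outer = 0.021/(0.127×11) = 0.01503 K/W
R_total = 0.3189 K/W
Q = ΔT/R_total = 31/0.3189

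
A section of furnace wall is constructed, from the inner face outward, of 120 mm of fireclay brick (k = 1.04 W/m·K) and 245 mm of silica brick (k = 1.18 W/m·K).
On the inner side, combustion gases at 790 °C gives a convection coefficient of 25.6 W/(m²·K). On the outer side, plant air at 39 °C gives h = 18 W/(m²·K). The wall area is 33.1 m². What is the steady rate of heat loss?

Q ≈ 59500 W

Model the wall as resistances in series:
R_inner film = 1/(h_i·A) = 1/(25.6×33.1) = 0.00118 K/W
R_fireclay brick = L/(kA) = 0.12/(1.04×33.1) = 0.003486 K/W
R_silica brick = L/(kA) = 0.245/(1.18×33.1) = 0.006273 K/W
R_outer film = 1/(h_o·A) = 1/(18×33.1) = 0.001678 K/W
R_total = 0.01262 K/W
Q = ΔT / R_total = 751 / 0.01262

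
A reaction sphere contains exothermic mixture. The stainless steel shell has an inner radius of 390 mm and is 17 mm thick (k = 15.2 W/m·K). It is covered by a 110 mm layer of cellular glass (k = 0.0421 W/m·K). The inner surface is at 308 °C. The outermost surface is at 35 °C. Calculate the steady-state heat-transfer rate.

Radial (spherical) resistances in series:
R_stainless steel shell = (1/0.39 − 1/0.407)/(4π×15.2) = 5.607×10^-4 K/W
R_cellular glass = (1/0.407 − 1/0.517)/(4π×0.0421) = 0.9881 K/W
R_total = 0.9887 K/W
Q = ΔT/R_total = 273/0.9887

Q ≈ 276 W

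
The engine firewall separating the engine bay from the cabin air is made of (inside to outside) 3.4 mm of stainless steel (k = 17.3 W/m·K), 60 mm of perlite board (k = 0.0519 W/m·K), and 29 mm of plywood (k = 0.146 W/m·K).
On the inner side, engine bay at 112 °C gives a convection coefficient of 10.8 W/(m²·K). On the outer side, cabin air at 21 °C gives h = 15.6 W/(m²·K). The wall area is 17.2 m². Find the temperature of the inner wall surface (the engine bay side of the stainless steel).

Series thermal resistances:
R_inner film = 1/(h_i·A) = 1/(10.8×17.2) = 0.005383 K/W
R_stainless steel = L/(kA) = 0.0034/(17.3×17.2) = 1.143×10^-5 K/W
R_perlite board = L/(kA) = 0.06/(0.0519×17.2) = 0.06721 K/W
R_plywood = L/(kA) = 0.029/(0.146×17.2) = 0.01155 K/W
R_outer film = 1/(h_o·A) = 1/(15.6×17.2) = 0.003727 K/W
R_total = 0.08788 K/W;  Q = ΔT/R_total = 91/0.08788 = 1035 W
T_interface = T_inner − Q·ΣR(inner→interface) = 112 − 1040×0.005383

T ≈ 106 °C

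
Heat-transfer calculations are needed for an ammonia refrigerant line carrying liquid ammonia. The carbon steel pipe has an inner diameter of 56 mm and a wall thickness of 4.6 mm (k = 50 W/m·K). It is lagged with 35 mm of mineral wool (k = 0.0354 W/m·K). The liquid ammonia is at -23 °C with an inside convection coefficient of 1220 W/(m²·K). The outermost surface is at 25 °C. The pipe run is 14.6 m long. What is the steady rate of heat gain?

Cylindrical conduction, so R = ln(r₂/r₁)/(2πkL) per layer, in series:
R_inner film = 1/(h_i·2πr₁L) = 1/(1220×2π×0.028×14.6) = 3.191×10^-4 K/W
R_carbon steel pipe wall = ln(32.6/28)/(2π×50×14.6) = 3.316×10^-5 K/W
R_mineral wool = ln(67.6/32.6)/(2π×0.0354×14.6) = 0.2246 K/W
R_total = 0.2249 K/W
Q = ΔT/R_total = 48/0.2249

Q ≈ 213 W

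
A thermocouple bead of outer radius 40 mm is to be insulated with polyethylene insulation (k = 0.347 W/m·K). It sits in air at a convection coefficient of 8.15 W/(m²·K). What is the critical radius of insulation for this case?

r_cr ≈ 85.2 mm

For a sphere r_cr = 2k/h = 2×0.347/8.15
r_cr = 85.2 mm; since the bare radius (40 mm) is below r_cr, adding a thin layer of insulation will *increase* heat loss.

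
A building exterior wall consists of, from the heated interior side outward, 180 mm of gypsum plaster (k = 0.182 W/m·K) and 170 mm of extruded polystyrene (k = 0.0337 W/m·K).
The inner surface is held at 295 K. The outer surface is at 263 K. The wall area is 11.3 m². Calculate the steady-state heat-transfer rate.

Series thermal resistances:
R_gypsum plaster = L/(kA) = 0.18/(0.182×11.3) = 0.08752 K/W
R_extruded polystyrene = L/(kA) = 0.17/(0.0337×11.3) = 0.4464 K/W
R_total = 0.5339 K/W
Q = ΔT / R_total = 32 / 0.5339

Q ≈ 59.9 W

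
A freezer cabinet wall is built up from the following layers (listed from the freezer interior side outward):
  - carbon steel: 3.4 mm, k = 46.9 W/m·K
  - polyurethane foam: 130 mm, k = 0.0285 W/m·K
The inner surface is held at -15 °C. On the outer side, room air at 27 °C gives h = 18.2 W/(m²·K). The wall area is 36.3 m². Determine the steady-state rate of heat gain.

Thermal resistances in series:
R_carbon steel = L/(kA) = 0.0034/(46.9×36.3) = 1.997×10^-6 K/W
R_polyurethane foam = L/(kA) = 0.13/(0.0285×36.3) = 0.1257 K/W
R_outer film = 1/(h_o·A) = 1/(18.2×36.3) = 0.001514 K/W
R_total = 0.1272 K/W
Q = ΔT / R_total = 42 / 0.1272

Q ≈ 330 W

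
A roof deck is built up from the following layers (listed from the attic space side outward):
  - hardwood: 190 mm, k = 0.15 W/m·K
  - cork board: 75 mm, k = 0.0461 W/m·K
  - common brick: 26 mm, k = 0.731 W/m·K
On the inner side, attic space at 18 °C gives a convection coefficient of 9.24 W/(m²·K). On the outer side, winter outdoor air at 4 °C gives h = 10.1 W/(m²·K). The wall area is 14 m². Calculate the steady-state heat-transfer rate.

Q ≈ 62.5 W

Treating each layer as a thermal resistance in series:
R_inner film = 1/(h_i·A) = 1/(9.24×14) = 0.00773 K/W
R_hardwood = L/(kA) = 0.19/(0.15×14) = 0.09048 K/W
R_cork board = L/(kA) = 0.075/(0.0461×14) = 0.1162 K/W
R_common brick = L/(kA) = 0.026/(0.731×14) = 0.002541 K/W
R_outer film = 1/(h_o·A) = 1/(10.1×14) = 0.007072 K/W
R_total = 0.224 K/W
Q = ΔT / R_total = 14 / 0.224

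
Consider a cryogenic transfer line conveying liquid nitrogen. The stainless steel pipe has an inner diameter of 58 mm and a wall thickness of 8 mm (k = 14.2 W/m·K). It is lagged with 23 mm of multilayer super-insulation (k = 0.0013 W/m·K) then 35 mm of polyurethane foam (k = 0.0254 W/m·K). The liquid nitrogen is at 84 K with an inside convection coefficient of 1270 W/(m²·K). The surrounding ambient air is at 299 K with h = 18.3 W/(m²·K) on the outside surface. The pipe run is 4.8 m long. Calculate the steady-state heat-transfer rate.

Q ≈ 16.6 W

Cylindrical conduction, so R = ln(r₂/r₁)/(2πkL) per layer, in series:
R_inner film = 1/(h_i·2πr₁L) = 1/(1270×2π×0.029×4.8) = 9.003×10^-4 K/W
R_stainless steel pipe wall = ln(37/29)/(2π×14.2×4.8) = 5.689×10^-4 K/W
R_multilayer super-insulation = ln(60/37)/(2π×0.0013×4.8) = 12.33 K/W
R_polyurethane foam = ln(95/60)/(2π×0.0254×4.8) = 0.5999 K/W
R_outer film = 1/(h_o·2πr_oL) = 1/(18.3×2π×0.095×4.8) = 0.01907 K/W
R_total = 12.95 K/W
Q = ΔT/R_total = 215/12.95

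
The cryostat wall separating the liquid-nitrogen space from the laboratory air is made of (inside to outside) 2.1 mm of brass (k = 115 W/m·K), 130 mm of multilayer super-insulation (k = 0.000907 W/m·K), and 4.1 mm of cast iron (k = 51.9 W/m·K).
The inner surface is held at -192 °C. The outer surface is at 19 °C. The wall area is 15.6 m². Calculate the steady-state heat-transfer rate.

Using the resistance-network approach (series):
R_brass = L/(kA) = 0.0021/(115×15.6) = 1.171×10^-6 K/W
R_multilayer super-insulation = L/(kA) = 0.13/(0.000907×15.6) = 9.188 K/W
R_cast iron = L/(kA) = 0.0041/(51.9×15.6) = 5.064×10^-6 K/W
R_total = 9.188 K/W
Q = ΔT / R_total = 211 / 9.188

Q ≈ 23 W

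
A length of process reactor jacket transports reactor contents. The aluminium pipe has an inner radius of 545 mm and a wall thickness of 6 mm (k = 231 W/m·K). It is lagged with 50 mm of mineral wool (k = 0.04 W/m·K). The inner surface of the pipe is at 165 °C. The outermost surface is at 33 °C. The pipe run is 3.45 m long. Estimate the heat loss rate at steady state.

Treating each annulus and film as a series resistance:
R_aluminium pipe wall = ln(551/545)/(2π×231×3.45) = 2.187×10^-6 K/W
R_mineral wool = ln(601/551)/(2π×0.04×3.45) = 0.1002 K/W
R_total = 0.1002 K/W
Q = ΔT/R_total = 132/0.1002

Q ≈ 1320 W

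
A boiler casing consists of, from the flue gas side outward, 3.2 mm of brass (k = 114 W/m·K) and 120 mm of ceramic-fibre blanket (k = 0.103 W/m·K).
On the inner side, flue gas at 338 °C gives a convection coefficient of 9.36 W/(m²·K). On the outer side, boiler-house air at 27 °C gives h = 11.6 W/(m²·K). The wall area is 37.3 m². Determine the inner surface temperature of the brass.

Treating each layer as a thermal resistance in series:
R_inner film = 1/(h_i·A) = 1/(9.36×37.3) = 0.002864 K/W
R_brass = L/(kA) = 0.0032/(114×37.3) = 7.526×10^-7 K/W
R_ceramic-fibre blanket = L/(kA) = 0.12/(0.103×37.3) = 0.03123 K/W
R_outer film = 1/(h_o·A) = 1/(11.6×37.3) = 0.002311 K/W
R_total = 0.03641 K/W;  Q = ΔT/R_total = 311/0.03641 = 8541 W
T_interface = T_inner − Q·ΣR(inner→interface) = 338 − 8540×0.002864

T ≈ 314 °C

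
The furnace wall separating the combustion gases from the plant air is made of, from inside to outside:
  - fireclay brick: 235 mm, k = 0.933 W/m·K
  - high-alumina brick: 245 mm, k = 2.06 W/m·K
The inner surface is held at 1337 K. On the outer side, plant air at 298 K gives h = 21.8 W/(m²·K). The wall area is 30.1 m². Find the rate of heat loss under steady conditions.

Q ≈ 75100 W

Thermal resistances in series:
R_fireclay brick = L/(kA) = 0.235/(0.933×30.1) = 0.008368 K/W
R_high-alumina brick = L/(kA) = 0.245/(2.06×30.1) = 0.003951 K/W
R_outer film = 1/(h_o·A) = 1/(21.8×30.1) = 0.001524 K/W
R_total = 0.01384 K/W
Q = ΔT / R_total = 1039 / 0.01384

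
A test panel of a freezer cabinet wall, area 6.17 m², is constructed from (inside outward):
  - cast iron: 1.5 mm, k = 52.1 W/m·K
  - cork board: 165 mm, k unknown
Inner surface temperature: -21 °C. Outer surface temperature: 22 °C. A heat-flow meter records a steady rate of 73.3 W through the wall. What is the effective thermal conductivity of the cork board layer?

Treating each layer as a thermal resistance in series:
R_cast iron = L/(kA) = 0.0015/(52.1×6.17) = 4.666×10^-6 K/W
Sum of known resistances R_other = 4.666×10^-6 K/W
Total R = ΔT/Q = 43/73.3 = 0.5866 K/W
R_cork board = R_total − R_other = 0.5866 K/W
k = L/(R·A) = 0.165/(0.5866×6.17)

k ≈ 0.0456 W/(m·K)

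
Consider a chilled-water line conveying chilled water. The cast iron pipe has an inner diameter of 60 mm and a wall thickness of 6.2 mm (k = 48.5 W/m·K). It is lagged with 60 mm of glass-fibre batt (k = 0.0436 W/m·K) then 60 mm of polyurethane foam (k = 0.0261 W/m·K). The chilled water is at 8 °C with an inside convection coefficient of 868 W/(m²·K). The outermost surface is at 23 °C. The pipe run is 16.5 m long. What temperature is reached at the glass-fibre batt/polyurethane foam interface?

Cylindrical conduction, so R = ln(r₂/r₁)/(2πkL) per layer, in series:
R_inner film = 1/(h_i·2πr₁L) = 1/(868×2π×0.03×16.5) = 3.704×10^-4 K/W
R_cast iron pipe wall = ln(36.2/30)/(2π×48.5×16.5) = 3.736×10^-5 K/W
R_glass-fibre batt = ln(96.2/36.2)/(2π×0.0436×16.5) = 0.2162 K/W
R_polyurethane foam = ln(156.2/96.2)/(2π×0.0261×16.5) = 0.1791 K/W
R_total = 0.3958 K/W
Q = ΔT/R_total = 15/0.3958
Q = 37.9 W
T_interface = T_inner + Q·ΣR(inner→interface) = 8 + 37.9×0.2166

T ≈ 16.2 °C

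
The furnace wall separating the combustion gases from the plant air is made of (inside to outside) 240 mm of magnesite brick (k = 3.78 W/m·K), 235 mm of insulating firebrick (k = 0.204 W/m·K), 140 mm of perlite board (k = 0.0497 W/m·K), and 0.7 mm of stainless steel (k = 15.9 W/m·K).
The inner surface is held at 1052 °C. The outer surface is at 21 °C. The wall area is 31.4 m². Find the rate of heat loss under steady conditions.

Q ≈ 8030 W

Treating each layer as a thermal resistance in series:
R_magnesite brick = L/(kA) = 0.24/(3.78×31.4) = 0.002022 K/W
R_insulating firebrick = L/(kA) = 0.235/(0.204×31.4) = 0.03669 K/W
R_perlite board = L/(kA) = 0.14/(0.0497×31.4) = 0.08971 K/W
R_stainless steel = L/(kA) = 0.0007/(15.9×31.4) = 1.402×10^-6 K/W
R_total = 0.1284 K/W
Q = ΔT / R_total = 1031 / 0.1284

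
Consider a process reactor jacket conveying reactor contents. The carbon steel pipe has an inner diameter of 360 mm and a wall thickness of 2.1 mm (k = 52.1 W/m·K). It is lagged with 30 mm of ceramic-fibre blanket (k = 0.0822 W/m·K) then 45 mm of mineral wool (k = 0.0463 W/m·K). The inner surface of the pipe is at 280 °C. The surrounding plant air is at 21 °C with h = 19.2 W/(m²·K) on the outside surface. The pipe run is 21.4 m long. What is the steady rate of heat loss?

Cylindrical conduction, so R = ln(r₂/r₁)/(2πkL) per layer, in series:
R_carbon steel pipe wall = ln(182.1/180)/(2π×52.1×21.4) = 1.656×10^-6 K/W
R_ceramic-fibre blanket = ln(212.1/182.1)/(2π×0.0822×21.4) = 0.0138 K/W
R_mineral wool = ln(257.1/212.1)/(2π×0.0463×21.4) = 0.03091 K/W
R_outer film = 1/(h_o·2πr_oL) = 1/(19.2×2π×0.2571×21.4) = 0.001507 K/W
R_total = 0.04621 K/W
Q = ΔT/R_total = 259/0.04621

Q ≈ 5600 W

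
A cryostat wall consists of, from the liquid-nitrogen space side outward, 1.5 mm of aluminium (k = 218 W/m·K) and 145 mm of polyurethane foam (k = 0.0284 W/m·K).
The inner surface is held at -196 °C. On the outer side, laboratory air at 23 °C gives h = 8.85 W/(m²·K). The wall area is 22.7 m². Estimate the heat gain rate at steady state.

Q ≈ 953 W

Series thermal resistances:
R_aluminium = L/(kA) = 0.0015/(218×22.7) = 3.031×10^-7 K/W
R_polyurethane foam = L/(kA) = 0.145/(0.0284×22.7) = 0.2249 K/W
R_outer film = 1/(h_o·A) = 1/(8.85×22.7) = 0.004978 K/W
R_total = 0.2299 K/W
Q = ΔT / R_total = 219 / 0.2299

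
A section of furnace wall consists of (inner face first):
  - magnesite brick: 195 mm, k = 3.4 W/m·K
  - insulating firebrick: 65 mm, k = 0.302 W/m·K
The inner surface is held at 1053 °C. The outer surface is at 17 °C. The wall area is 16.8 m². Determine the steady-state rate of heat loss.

Q ≈ 63900 W

Using the resistance-network approach (series):
R_magnesite brick = L/(kA) = 0.195/(3.4×16.8) = 0.003414 K/W
R_insulating firebrick = L/(kA) = 0.065/(0.302×16.8) = 0.01281 K/W
R_total = 0.01623 K/W
Q = ΔT / R_total = 1036 / 0.01623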